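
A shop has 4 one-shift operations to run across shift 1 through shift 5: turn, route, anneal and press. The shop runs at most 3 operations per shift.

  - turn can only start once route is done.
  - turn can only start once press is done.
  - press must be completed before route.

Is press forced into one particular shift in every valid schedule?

No

press can be shift 1 (e.g. route -> shift 2; press -> shift 1; anneal -> shift 1; turn -> shift 3) or shift 2 (e.g. anneal=shift 1; press=shift 2; route=shift 3; turn=shift 4).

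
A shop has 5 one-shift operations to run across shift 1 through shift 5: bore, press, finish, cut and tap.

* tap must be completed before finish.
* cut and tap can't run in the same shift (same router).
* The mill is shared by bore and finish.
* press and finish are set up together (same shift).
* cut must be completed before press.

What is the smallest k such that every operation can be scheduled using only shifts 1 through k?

The precedence chain requires at least 2 distinct shifts.
Could 2 shifts be enough, i.e. nothing placed later than shift 2? No: finish must come after tap (at shift 1 or later) → {shift 2}; tap must come before finish (at shift 2 or earlier) → {shift 1}; press must come after cut (at shift 1 or later) → {shift 2}; cut must come before press (at shift 2 or earlier) → {shift 1}; tap can't share with cut (shift 1) → nothing is left.
So 2 shifts is not enough.
3 works (last occupied shift: shift 3): for example tap=shift 2, finish=shift 3, cut=shift 1, bore=shift 1, press=shift 3.

3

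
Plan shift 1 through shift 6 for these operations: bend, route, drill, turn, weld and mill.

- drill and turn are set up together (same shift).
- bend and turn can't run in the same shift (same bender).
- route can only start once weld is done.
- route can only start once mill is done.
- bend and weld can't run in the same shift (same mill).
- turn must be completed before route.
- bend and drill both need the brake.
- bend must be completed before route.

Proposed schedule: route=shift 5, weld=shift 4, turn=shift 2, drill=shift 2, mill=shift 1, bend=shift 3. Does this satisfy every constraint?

bend must be completed before route — holds.
turn must be completed before route — holds.
route can only start once weld is done — holds.
bend and weld can't run in the same shift (same mill) — holds.
route can only start once mill is done — holds.
bend and turn can't run in the same shift (same bender) — holds.
drill and turn are set up together (same shift) — holds.
bend and drill both need the brake — holds.

Yes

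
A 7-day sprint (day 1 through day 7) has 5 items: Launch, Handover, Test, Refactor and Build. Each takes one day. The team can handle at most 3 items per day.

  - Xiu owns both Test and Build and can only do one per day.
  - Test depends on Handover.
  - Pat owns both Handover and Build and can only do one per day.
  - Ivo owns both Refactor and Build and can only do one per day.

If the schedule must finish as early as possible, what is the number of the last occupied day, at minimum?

The precedence chain requires at least 2 distinct days.
With at most 3 per day and 5 work items, at least 2 days are needed.
Could 2 days be enough, i.e. nothing placed later than day 2? No: Test must come after Handover (at day 1 or later) → {day 2}; Handover must come before Test (at day 2 or earlier) → {day 1}; Build can't share with Handover (day 1) → {day 2}; Build can't share with Test (day 2) → nothing is left.
So 2 days is not enough.
3 works (last occupied day: day 3): for example Handover in day 1; Refactor in day 1; Launch in day 1; Build in day 3; Test in day 2.

3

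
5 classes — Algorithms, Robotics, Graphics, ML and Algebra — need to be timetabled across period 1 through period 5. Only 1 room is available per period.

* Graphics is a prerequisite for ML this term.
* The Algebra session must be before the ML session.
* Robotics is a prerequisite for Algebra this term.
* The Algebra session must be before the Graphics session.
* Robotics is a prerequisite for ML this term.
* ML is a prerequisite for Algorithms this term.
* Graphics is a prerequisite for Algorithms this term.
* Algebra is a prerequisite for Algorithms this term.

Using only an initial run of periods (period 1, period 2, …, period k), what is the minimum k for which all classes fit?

The precedence chain requires at least 5 distinct periods.
With at most 1 per period and 5 classes, at least 5 periods are needed.
5 works (last occupied period: period 5): for example Graphics -> period 3; Algebra -> period 2; ML -> period 4; Robotics -> period 1; Algorithms -> period 5.

5 periods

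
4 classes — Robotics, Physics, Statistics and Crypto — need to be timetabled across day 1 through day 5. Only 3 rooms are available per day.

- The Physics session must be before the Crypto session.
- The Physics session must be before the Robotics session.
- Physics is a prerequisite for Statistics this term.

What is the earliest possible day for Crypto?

day 2

Precedence pushes Crypto to at least day 2.
Crypto at day 2 is achievable: Robotics=day 2; Statistics=day 2; Crypto=day 2; Physics=day 1.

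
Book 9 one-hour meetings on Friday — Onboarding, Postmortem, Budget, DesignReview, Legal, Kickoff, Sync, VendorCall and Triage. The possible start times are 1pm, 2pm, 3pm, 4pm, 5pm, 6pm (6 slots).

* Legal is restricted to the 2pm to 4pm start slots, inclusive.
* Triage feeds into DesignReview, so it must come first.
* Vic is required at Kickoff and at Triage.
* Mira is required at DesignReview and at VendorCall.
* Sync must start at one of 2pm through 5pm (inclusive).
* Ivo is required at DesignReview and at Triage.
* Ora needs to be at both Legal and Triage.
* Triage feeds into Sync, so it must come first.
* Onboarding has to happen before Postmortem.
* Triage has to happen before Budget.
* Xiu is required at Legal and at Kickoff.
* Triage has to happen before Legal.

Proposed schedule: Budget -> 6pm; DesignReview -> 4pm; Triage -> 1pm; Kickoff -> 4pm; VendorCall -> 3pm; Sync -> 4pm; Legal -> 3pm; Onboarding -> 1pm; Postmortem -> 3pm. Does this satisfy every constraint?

Triage has to happen before Legal — holds.
Xiu is required at Legal and at Kickoff — holds.
Ivo is required at DesignReview and at Triage — holds.
Ora needs to be at both Legal and Triage — holds.
Triage has to happen before Budget — holds.
Mira is required at DesignReview and at VendorCall — holds.
Sync must start at one of 2pm through 5pm (inclusive) — holds.
Legal is restricted to the 2pm to 4pm start slots, inclusive — holds.
Triage feeds into Sync, so it must come first — holds.
Vic is required at Kickoff and at Triage — holds.
Triage feeds into DesignReview, so it must come first — holds.
Onboarding has to happen before Postmortem — holds.

Valid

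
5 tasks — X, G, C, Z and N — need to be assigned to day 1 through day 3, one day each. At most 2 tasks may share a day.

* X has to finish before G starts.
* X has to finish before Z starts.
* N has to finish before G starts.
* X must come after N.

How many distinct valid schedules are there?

2

Enumerating: C in day 1; G in day 3; Z in day 3; X in day 2; N in day 1 | C -> day 2; G -> day 3; N -> day 1; X -> day 2; Z -> day 3.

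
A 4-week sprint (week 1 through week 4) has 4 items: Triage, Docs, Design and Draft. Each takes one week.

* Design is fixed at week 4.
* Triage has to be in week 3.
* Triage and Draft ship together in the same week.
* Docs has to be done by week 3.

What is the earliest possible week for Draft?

week 3

Draft must be in the same week as Triage, which can't be before week 3, so Draft is at least week 3; Draft must be in the same week as Triage, which can't be after week 3, so Draft is at most week 3.
Draft at week 3 is achievable: Draft=week 3, Triage=week 3, Docs=week 1, Design=week 4.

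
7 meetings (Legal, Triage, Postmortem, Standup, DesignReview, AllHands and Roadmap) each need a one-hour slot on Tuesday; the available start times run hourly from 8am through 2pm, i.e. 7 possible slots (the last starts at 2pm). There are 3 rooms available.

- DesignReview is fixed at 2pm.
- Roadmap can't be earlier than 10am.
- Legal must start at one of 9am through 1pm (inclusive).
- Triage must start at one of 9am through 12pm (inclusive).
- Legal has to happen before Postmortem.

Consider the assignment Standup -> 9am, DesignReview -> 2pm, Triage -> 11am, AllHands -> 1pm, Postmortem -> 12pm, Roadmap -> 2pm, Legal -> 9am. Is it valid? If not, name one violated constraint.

Yes

Legal must start at one of 9am through 1pm (inclusive) — holds.
DesignReview is fixed at 2pm — holds.
There are 3 rooms available — holds.
Roadmap can't be earlier than 10am — holds.
Triage must start at one of 9am through 12pm (inclusive) — holds.
Legal has to happen before Postmortem — holds.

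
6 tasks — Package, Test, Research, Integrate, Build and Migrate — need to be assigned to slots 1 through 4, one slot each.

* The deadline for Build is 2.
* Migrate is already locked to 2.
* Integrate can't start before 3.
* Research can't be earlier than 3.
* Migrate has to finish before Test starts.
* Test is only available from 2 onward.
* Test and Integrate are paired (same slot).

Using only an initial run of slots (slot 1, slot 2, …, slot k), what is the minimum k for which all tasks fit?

The precedence chain requires at least 2 distinct slots.
Research can't be placed before 3, so the schedule must run through at least slot 3.
3 works (last occupied slot: 3): for example Test -> 3, Integrate -> 3, Package -> 1, Research -> 3, Migrate -> 2, Build -> 1.

3 slots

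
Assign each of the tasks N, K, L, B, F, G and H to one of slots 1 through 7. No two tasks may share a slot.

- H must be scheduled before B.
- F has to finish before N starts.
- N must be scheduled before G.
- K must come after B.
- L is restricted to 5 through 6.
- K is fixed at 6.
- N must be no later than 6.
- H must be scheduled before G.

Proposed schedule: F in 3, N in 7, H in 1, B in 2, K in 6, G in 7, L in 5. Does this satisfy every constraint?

No. N must be no later than 6 is not satisfied.

K must come after B — holds.
No two tasks may share a slot — violated.
F has to finish before N starts — holds.
L is restricted to 5 through 6 — holds.
K is fixed at 6 — holds.
N must be scheduled before G — violated.
H must be scheduled before G — holds.
H must be scheduled before B — holds.
N must be no later than 6 — violated.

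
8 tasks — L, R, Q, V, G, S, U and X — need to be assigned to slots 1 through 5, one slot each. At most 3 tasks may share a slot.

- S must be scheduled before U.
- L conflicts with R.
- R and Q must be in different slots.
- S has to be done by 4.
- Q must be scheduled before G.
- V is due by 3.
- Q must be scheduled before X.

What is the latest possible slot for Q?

4

Downstream work caps Q at 4.
Q at 4 is achievable: U -> 2; G -> 5; L -> 1; X -> 5; Q -> 4; V -> 1; S -> 1; R -> 2.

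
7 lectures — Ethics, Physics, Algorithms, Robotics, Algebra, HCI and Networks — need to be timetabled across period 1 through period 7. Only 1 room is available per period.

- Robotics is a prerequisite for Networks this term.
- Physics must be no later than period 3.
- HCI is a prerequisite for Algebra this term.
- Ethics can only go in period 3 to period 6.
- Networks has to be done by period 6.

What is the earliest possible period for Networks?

period 2

Precedence pushes Networks to at least period 2; Networks's own window allows nothing later than period 6.
Networks at period 2 is achievable: Algorithms=period 7; Physics=period 3; HCI=period 5; Ethics=period 4; Networks=period 2; Algebra=period 6; Robotics=period 1.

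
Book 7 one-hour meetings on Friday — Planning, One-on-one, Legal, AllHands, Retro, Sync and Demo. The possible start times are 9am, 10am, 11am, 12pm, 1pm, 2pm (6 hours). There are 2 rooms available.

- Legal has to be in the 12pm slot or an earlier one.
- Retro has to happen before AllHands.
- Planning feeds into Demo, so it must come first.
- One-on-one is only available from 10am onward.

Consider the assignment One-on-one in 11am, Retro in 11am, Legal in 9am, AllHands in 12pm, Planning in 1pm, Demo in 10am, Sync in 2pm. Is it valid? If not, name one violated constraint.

Planning feeds into Demo, so it must come first — violated.
Retro has to happen before AllHands — holds.
One-on-one is only available from 10am onward — holds.
Legal has to be in the 12pm slot or an earlier one — holds.
There are 2 rooms available — holds.

No. Planning feeds into Demo, so it must come first is not satisfied.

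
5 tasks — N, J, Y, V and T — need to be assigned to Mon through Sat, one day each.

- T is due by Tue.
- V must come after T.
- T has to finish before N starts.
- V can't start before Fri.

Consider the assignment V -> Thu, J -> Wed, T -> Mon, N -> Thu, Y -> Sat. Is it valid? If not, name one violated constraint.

No. V can't start before Fri is not satisfied.

T has to finish before N starts — holds.
V must come after T — holds.
V can't start before Fri — violated.
T is due by Tue — holds.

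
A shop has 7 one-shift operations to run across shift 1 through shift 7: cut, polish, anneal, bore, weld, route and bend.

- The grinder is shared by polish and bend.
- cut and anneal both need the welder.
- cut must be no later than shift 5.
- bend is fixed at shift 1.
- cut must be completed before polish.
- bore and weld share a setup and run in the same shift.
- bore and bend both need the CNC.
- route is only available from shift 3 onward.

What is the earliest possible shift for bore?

bore at shift 2 is achievable: polish=shift 2; bore=shift 2; cut=shift 1; anneal=shift 2; route=shift 3; weld=shift 2; bend=shift 1.
Nothing earlier works — the conflict constraints rule out every shift before shift 2.

shift 2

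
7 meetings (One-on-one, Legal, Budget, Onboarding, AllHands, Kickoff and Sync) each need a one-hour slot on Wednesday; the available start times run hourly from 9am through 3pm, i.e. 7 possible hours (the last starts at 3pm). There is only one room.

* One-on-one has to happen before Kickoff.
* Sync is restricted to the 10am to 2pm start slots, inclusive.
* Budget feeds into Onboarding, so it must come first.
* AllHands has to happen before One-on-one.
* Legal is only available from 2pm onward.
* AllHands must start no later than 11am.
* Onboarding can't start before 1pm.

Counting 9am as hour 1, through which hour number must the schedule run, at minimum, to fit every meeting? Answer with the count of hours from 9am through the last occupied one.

7 hours

The precedence chain requires at least 3 distinct hours.
With at most 1 per hour and 7 meetings, at least 7 hours are needed.
Legal can't be placed before 2pm — that is hour 6 counting from 9am — so the schedule must run through at least 6 hours.
7 works (last occupied hour: 3pm): for example Onboarding in 1pm; Sync in 10am; Kickoff in 3pm; One-on-one in 11am; Budget in 12pm; Legal in 2pm; AllHands in 9am.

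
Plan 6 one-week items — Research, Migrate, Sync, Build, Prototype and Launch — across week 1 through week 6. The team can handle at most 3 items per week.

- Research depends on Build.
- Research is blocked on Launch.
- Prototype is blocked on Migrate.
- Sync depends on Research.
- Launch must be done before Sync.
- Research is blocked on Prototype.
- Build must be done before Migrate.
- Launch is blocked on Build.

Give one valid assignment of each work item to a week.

Build -> week 1; Prototype -> week 3; Sync -> week 5; Migrate -> week 2; Research -> week 4; Launch -> week 2

Checking: Launch(week 2) before Research(week 4); Launch(week 2) before Sync(week 5); Migrate(week 2) before Prototype(week 3); Build(week 1) before Launch(week 2); Build(week 1) before Migrate(week 2); Build(week 1) before Research(week 4); Research(week 4) before Sync(week 5); Prototype(week 3) before Research(week 4); max 2 per week (cap 3).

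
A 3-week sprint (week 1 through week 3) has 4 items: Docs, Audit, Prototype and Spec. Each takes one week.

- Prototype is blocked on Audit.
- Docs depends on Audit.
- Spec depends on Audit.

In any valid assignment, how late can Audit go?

week 2

Downstream work caps Audit at week 2.
Audit at week 2 is achievable: Audit -> week 2, Spec -> week 3, Docs -> week 3, Prototype -> week 3.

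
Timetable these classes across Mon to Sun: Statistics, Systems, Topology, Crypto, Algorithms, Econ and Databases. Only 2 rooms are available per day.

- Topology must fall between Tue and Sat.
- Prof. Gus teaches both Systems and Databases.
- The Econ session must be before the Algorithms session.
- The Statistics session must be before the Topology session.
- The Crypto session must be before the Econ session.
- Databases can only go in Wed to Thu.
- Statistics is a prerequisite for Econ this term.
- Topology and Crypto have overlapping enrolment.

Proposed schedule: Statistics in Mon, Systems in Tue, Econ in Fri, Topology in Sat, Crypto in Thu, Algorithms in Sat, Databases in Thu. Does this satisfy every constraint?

Yes

The Crypto session must be before the Econ session — holds.
Topology must fall between Tue and Sat — holds.
Prof. Gus teaches both Systems and Databases — holds.
Statistics is a prerequisite for Econ this term — holds.
Only 2 rooms are available per day — holds.
Topology and Crypto have overlapping enrolment — holds.
The Econ session must be before the Algorithms session — holds.
Databases can only go in Wed to Thu — holds.
The Statistics session must be before the Topology session — holds.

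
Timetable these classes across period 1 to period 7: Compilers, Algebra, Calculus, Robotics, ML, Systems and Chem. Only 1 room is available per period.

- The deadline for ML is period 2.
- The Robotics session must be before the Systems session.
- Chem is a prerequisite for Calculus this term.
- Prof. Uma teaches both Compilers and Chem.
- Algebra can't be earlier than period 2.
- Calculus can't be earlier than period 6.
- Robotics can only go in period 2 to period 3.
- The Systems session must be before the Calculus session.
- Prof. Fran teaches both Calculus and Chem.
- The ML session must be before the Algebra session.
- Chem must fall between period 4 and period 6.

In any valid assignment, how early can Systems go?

period 3

Precedence pushes Systems to at least period 3; downstream work caps Systems at period 6.
Systems at period 3 is achievable: ML=period 1; Systems=period 3; Algebra=period 5; Compilers=period 7; Chem=period 4; Calculus=period 6; Robotics=period 2.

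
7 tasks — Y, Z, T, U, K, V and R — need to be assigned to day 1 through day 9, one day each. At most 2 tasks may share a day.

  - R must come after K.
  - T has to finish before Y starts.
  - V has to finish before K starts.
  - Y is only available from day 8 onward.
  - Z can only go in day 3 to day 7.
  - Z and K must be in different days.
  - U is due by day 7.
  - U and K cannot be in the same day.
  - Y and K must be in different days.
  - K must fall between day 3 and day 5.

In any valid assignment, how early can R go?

Precedence pushes R to at least day 4.
R at day 4 is achievable: U -> day 1, Y -> day 8, R -> day 4, V -> day 2, Z -> day 4, T -> day 1, K -> day 3.

day 4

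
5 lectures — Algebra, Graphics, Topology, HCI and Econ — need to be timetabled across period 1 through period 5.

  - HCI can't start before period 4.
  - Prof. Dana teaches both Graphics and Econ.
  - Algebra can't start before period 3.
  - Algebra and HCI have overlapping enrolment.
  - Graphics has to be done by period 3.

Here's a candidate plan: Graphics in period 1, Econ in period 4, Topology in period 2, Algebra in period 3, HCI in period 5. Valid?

Yes, all constraints hold

Graphics has to be done by period 3 — holds.
Algebra can't start before period 3 — holds.
Prof. Dana teaches both Graphics and Econ — holds.
Algebra and HCI have overlapping enrolment — holds.
HCI can't start before period 4 — holds.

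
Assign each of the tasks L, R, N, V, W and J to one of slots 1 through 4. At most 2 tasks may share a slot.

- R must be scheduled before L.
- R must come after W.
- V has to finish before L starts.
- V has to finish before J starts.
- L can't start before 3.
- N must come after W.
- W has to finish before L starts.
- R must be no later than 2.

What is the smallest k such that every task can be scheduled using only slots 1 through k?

The precedence chain requires at least 3 distinct slots.
With at most 2 per slot and 6 tasks, at least 3 slots are needed.
3 works (last occupied slot: 3): for example J -> 3, W -> 1, N -> 2, R -> 2, L -> 3, V -> 1.

3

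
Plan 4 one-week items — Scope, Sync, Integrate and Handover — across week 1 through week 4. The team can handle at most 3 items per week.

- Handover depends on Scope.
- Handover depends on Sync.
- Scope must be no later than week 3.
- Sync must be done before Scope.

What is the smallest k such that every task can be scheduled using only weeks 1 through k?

The precedence chain requires at least 3 distinct weeks.
With at most 3 per week and 4 tasks, at least 2 weeks are needed.
3 works (last occupied week: week 3): for example Sync in week 1; Handover in week 3; Scope in week 2; Integrate in week 1.

3 weeks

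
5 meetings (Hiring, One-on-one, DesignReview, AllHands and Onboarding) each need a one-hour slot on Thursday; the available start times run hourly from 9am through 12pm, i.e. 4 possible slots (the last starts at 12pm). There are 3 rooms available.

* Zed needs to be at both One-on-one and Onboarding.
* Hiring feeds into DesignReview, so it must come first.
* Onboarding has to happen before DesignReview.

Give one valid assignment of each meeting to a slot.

AllHands -> 9am, One-on-one -> 10am, Hiring -> 9am, Onboarding -> 9am, DesignReview -> 10am

Checking: Hiring(9am) before DesignReview(10am); Onboarding(9am) before DesignReview(10am); One-on-one(10am) != Onboarding(9am); max 3 per slot (cap 3).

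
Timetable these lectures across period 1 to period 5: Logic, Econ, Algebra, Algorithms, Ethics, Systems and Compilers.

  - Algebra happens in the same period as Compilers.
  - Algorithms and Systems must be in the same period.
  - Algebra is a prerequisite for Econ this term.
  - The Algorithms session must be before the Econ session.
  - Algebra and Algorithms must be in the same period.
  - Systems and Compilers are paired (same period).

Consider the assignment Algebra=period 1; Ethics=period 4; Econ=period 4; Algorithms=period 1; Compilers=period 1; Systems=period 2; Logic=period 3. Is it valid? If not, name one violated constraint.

Invalid. Algorithms and Systems must be in the same period.

The Algorithms session must be before the Econ session — holds.
Algebra is a prerequisite for Econ this term — holds.
Algorithms and Systems must be in the same period — violated.
Algebra and Algorithms must be in the same period — holds.
Algebra happens in the same period as Compilers — holds.
Systems and Compilers are paired (same period) — violated.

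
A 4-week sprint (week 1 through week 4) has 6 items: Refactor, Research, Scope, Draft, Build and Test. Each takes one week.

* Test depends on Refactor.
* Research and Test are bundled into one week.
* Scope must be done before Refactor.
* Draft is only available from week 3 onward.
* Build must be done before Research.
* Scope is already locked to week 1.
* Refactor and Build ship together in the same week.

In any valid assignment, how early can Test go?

Precedence pushes Test to at least week 3.
Test at week 3 is achievable: Build -> week 2; Test -> week 3; Refactor -> week 2; Research -> week 3; Draft -> week 3; Scope -> week 1.

week 3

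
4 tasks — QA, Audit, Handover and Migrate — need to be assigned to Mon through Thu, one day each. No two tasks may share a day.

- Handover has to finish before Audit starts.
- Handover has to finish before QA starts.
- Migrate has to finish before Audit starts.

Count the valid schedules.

5

Splitting on QA: it can be Tue (1), Wed (2), Thu (2). Listing each branch's schedules as (Audit, Handover, Migrate):
QA=Tue: (Thu,Mon,Wed) — 1.
QA=Wed: (Thu,Mon,Tue) (Thu,Tue,Mon) — 2.
QA=Thu: (Wed,Mon,Tue) (Wed,Tue,Mon) — 2.
Summing: 1 + 2 + 2 = 5.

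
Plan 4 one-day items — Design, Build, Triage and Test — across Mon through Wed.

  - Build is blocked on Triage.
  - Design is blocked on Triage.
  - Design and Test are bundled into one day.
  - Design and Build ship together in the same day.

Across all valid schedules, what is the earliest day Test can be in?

Tue

Test must be in the same day as Design, which can't be before Tue, so Test is at least Tue.
Test at Tue is achievable: Design in Tue; Build in Tue; Triage in Mon; Test in Tue.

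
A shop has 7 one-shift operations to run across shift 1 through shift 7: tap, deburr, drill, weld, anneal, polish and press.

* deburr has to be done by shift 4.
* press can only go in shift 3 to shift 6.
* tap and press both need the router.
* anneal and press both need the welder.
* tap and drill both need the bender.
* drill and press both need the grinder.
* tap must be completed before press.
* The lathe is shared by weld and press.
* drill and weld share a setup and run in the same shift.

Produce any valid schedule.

press=shift 3; drill=shift 2; deburr=shift 1; anneal=shift 1; tap=shift 1; weld=shift 2; polish=shift 1

Checking: tap(shift 1) before press(shift 3); tap(shift 1) != press(shift 3); anneal(shift 1) != press(shift 3); tap(shift 1) != drill(shift 2); drill(shift 2) != press(shift 3); weld(shift 2) != press(shift 3); drill = weld = shift 2; deburr=shift 1 in [shift 1,shift 4]; press=shift 3 in [shift 3,shift 6].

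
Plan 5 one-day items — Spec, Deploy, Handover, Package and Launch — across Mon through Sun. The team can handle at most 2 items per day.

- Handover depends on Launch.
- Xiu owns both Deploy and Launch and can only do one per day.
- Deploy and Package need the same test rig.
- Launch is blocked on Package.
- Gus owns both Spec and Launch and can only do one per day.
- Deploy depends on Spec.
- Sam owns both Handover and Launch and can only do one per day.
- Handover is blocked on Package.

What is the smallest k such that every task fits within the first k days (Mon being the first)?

3 days

The precedence chain requires at least 3 distinct days.
With at most 2 per day and 5 tasks, at least 3 days are needed.
3 works (last occupied day: Wed): for example Deploy in Wed, Package in Mon, Launch in Tue, Spec in Mon, Handover in Wed.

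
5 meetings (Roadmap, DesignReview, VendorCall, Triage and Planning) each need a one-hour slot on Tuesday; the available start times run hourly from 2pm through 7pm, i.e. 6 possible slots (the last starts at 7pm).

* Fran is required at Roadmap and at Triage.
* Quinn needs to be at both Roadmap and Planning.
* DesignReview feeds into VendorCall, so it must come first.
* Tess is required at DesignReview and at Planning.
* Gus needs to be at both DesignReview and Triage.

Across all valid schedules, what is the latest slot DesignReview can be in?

Downstream work caps DesignReview at 6pm.
DesignReview at 6pm is achievable: Triage=3pm; Roadmap=2pm; Planning=3pm; VendorCall=7pm; DesignReview=6pm.

6pm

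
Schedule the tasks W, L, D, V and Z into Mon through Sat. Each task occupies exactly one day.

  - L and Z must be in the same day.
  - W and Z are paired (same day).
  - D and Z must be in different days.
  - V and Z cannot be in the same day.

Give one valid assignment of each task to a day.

V=Tue, D=Tue, W=Mon, Z=Mon, L=Mon

Checking: V(Tue) != Z(Mon); D(Tue) != Z(Mon); L = Z = Mon; W = Z = Mon.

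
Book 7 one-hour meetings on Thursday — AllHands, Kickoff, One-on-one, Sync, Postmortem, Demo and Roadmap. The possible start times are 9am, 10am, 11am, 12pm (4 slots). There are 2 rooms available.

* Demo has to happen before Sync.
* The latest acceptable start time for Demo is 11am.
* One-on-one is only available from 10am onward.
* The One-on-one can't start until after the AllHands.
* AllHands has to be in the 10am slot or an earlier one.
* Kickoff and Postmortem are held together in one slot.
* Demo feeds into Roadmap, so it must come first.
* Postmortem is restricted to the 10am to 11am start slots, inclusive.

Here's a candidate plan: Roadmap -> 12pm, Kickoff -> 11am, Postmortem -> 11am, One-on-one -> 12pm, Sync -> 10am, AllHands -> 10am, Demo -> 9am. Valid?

Yes

Kickoff and Postmortem are held together in one slot — holds.
One-on-one is only available from 10am onward — holds.
Demo has to happen before Sync — holds.
There are 2 rooms available — holds.
Postmortem is restricted to the 10am to 11am start slots, inclusive — holds.
Demo feeds into Roadmap, so it must come first — holds.
The One-on-one can't start until after the AllHands — holds.
The latest acceptable start time for Demo is 11am — holds.
AllHands has to be in the 10am slot or an earlier one — holds.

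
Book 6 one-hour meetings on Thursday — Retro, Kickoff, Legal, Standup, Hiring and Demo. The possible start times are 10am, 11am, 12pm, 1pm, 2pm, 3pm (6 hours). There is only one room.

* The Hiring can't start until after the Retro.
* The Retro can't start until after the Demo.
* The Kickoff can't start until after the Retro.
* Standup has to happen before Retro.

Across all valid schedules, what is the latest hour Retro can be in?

1pm

Precedence pushes Retro to at least 11am; downstream work caps Retro at 2pm.
Retro at 1pm is achievable: Legal -> 12pm, Standup -> 10am, Hiring -> 3pm, Demo -> 11am, Retro -> 1pm, Kickoff -> 2pm.
Nothing later works — the capacity limit rule out every hour after 1pm.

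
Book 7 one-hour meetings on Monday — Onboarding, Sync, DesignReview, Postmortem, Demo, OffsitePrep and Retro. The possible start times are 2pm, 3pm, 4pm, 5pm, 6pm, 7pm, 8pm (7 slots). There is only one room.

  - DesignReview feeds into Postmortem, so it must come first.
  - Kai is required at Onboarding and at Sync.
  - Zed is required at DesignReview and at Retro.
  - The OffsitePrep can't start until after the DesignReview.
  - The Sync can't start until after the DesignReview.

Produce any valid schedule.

Retro in 8pm; OffsitePrep in 5pm; DesignReview in 2pm; Demo in 7pm; Sync in 3pm; Onboarding in 6pm; Postmortem in 4pm

Checking: DesignReview(2pm) before Postmortem(4pm); DesignReview(2pm) before Sync(3pm); DesignReview(2pm) before OffsitePrep(5pm); DesignReview(2pm) != Retro(8pm); Onboarding(6pm) != Sync(3pm); max 1 per slot (cap 1).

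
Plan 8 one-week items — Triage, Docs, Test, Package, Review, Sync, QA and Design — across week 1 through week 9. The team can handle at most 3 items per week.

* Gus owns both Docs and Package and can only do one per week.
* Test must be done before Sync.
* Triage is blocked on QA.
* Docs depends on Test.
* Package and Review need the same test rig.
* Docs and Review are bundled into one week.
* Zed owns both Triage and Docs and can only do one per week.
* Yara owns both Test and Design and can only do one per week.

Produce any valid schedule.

Design=week 2, Test=week 1, Triage=week 2, QA=week 1, Review=week 3, Sync=week 2, Docs=week 3, Package=week 1

Checking: Test(week 1) before Sync(week 2); Test(week 1) before Docs(week 3); QA(week 1) before Triage(week 2); Docs(week 3) != Package(week 1); Triage(week 2) != Docs(week 3); Package(week 1) != Review(week 3); Test(week 1) != Design(week 2); Docs = Review = week 3; max 3 per week (cap 3).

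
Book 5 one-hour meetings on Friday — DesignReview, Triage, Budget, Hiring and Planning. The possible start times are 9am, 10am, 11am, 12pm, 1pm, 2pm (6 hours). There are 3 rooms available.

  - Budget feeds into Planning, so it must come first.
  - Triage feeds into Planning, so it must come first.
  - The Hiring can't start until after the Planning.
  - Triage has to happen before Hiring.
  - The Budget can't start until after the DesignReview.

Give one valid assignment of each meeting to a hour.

Budget -> 10am; DesignReview -> 9am; Hiring -> 12pm; Planning -> 11am; Triage -> 9am

Checking: Triage(9am) before Hiring(12pm); Triage(9am) before Planning(11am); Budget(10am) before Planning(11am); DesignReview(9am) before Budget(10am); Planning(11am) before Hiring(12pm); max 2 per hour (cap 3).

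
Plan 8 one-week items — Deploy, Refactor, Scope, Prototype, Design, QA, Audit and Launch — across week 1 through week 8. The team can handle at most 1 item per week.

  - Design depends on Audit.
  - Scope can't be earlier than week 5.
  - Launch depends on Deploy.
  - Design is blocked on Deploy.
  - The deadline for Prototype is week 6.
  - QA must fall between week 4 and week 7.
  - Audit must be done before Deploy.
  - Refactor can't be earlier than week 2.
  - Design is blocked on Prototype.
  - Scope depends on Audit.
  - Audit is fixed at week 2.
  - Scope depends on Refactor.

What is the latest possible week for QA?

week 7

QA is available from week 4; QA's own window allows nothing later than week 7.
QA at week 7 is achievable: Audit -> week 2, Deploy -> week 4, Refactor -> week 3, Launch -> week 8, Scope -> week 5, QA -> week 7, Prototype -> week 1, Design -> week 6.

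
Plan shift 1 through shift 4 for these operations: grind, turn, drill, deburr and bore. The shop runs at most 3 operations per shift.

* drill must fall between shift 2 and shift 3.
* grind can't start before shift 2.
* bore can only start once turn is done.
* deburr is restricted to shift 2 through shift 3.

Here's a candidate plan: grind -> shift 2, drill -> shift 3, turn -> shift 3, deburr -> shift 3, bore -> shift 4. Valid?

The shop runs at most 3 operations per shift — holds.
grind can't start before shift 2 — holds.
deburr is restricted to shift 2 through shift 3 — holds.
drill must fall between shift 2 and shift 3 — holds.
bore can only start once turn is done — holds.

Valid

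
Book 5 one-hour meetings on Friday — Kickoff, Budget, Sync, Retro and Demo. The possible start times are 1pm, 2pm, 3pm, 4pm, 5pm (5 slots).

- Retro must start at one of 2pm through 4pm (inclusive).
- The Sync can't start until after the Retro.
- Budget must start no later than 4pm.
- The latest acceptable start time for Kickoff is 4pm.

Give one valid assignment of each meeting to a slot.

Demo -> 1pm; Budget -> 1pm; Sync -> 3pm; Kickoff -> 1pm; Retro -> 2pm

Checking: Retro(2pm) before Sync(3pm); Budget=1pm in [1pm,4pm]; Retro=2pm in [2pm,4pm]; Kickoff=1pm in [1pm,4pm].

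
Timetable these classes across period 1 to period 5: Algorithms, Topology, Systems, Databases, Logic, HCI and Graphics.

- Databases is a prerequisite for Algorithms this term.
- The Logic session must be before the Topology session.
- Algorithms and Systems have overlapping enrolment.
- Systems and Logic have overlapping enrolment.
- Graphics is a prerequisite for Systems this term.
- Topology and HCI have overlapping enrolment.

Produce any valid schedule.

Databases=period 1; Systems=period 3; Algorithms=period 2; Topology=period 2; Logic=period 1; Graphics=period 1; HCI=period 1

Checking: Logic(period 1) before Topology(period 2); Databases(period 1) before Algorithms(period 2); Graphics(period 1) before Systems(period 3); Topology(period 2) != HCI(period 1); Systems(period 3) != Logic(period 1); Algorithms(period 2) != Systems(period 3).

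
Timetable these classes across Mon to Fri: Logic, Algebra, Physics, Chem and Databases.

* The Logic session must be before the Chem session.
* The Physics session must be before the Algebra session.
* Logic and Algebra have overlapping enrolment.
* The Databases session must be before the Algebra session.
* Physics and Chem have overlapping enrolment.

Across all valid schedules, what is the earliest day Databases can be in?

Mon

Downstream work caps Databases at Thu.
Databases at Mon is achievable: Algebra -> Tue, Chem -> Tue, Databases -> Mon, Logic -> Mon, Physics -> Mon.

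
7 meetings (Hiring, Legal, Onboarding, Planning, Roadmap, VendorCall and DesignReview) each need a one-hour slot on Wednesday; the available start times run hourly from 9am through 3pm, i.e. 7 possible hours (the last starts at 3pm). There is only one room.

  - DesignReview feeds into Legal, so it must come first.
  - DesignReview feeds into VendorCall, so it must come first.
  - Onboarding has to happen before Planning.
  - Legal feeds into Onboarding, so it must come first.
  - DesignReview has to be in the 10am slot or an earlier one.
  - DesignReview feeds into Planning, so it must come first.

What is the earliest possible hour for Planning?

12pm

Precedence pushes Planning to at least 12pm.
Planning at 12pm is achievable: Hiring -> 2pm, VendorCall -> 1pm, Onboarding -> 11am, DesignReview -> 9am, Legal -> 10am, Roadmap -> 3pm, Planning -> 12pm.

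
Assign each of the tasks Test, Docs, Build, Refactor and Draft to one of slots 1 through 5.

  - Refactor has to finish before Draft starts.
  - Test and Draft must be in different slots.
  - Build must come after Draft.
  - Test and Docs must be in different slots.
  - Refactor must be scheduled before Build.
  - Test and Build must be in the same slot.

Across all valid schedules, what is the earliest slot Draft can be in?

Precedence pushes Draft to at least 2; downstream work caps Draft at 4.
Draft at 2 is achievable: Refactor -> 1; Draft -> 2; Build -> 3; Docs -> 1; Test -> 3.

2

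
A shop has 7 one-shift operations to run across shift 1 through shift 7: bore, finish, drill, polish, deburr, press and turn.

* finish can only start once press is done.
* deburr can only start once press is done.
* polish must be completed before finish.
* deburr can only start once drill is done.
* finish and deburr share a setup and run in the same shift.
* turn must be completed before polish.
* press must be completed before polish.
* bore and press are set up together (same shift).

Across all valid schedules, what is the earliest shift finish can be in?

Precedence pushes finish to at least shift 3.
finish at shift 3 is achievable: press in shift 1; deburr in shift 3; turn in shift 1; polish in shift 2; bore in shift 1; finish in shift 3; drill in shift 1.

shift 3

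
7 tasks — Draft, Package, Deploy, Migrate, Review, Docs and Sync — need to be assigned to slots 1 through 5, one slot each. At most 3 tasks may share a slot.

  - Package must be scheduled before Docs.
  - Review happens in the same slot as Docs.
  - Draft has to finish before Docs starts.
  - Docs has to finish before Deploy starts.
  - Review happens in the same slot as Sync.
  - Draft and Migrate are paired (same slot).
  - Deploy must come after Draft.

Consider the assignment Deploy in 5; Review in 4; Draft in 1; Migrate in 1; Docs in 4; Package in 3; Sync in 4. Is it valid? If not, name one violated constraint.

Docs has to finish before Deploy starts — holds.
Review happens in the same slot as Sync — holds.
Deploy must come after Draft — holds.
Package must be scheduled before Docs — holds.
Review happens in the same slot as Docs — holds.
Draft and Migrate are paired (same slot) — holds.
At most 3 tasks may share a slot — holds.
Draft has to finish before Docs starts — holds.

Yes, all constraints hold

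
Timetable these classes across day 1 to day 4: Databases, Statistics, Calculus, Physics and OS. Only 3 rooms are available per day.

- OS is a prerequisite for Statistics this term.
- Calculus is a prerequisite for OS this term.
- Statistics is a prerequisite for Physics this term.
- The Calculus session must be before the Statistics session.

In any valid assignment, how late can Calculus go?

Downstream work caps Calculus at day 1.
Calculus at day 1 is achievable: Statistics in day 3, Physics in day 4, OS in day 2, Databases in day 1, Calculus in day 1.

day 1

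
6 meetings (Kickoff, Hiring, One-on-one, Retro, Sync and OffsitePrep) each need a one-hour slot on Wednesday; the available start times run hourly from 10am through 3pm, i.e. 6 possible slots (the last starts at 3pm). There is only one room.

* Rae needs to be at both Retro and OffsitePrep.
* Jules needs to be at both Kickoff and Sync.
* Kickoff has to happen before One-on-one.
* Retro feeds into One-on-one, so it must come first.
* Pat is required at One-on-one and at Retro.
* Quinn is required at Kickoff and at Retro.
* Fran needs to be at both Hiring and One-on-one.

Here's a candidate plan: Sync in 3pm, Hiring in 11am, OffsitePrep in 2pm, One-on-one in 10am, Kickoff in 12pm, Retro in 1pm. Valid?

No. Retro feeds into One-on-one, so it must come first is not satisfied.

Jules needs to be at both Kickoff and Sync — holds.
Fran needs to be at both Hiring and One-on-one — holds.
Rae needs to be at both Retro and OffsitePrep — holds.
Quinn is required at Kickoff and at Retro — holds.
There is only one room — holds.
Retro feeds into One-on-one, so it must come first — violated.
Pat is required at One-on-one and at Retro — holds.
Kickoff has to happen before One-on-one — violated.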